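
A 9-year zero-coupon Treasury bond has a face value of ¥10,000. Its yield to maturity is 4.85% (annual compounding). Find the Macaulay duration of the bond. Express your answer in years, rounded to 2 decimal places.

9.00 years

A zero-coupon bond has a single cash flow at maturity, so its Macaulay duration equals its maturity: 9 years.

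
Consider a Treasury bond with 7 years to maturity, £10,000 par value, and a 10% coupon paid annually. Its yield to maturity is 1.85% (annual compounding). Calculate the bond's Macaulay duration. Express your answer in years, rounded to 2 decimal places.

Periodic yield y = 0.0185. Discount each cash flow and weight by its year:
  t   CF        PV=CF/(1+0.0185)^t    t·PV
  1     1,000.00       981.8360       981.8360
  2     1,000.00       964.0020     1,928.0040
  3     1,000.00       946.4919     2,839.4757
  4     1,000.00       929.2998     3,717.1994
  5     1,000.00       912.4201     4,562.1004
  6     1,000.00       895.8469     5,375.0815
  7    11,000.00     9,675.3225    67,727.2578
  Σ                 15,305.2193    87,130.9548
Price P = Σ PV = 15,305.2193.
Macaulay duration = Σ(t·PV) / P = 87,130.9548 / 15,305.2193 = 5.69289 years.

5.69 years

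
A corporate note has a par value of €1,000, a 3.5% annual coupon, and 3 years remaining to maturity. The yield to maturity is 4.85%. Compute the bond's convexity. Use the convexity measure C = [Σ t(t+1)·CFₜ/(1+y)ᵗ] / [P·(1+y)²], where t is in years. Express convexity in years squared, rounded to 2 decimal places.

With y = 0.0485:
  t   CF        PV=CF/(1+0.0485)^t    t·PV        t(t+1)·PV
  1        35.00        33.3810        33.3810          66.7620
  2        35.00        31.8369        63.6739         191.0216
  3     1,035.00       897.9146     2,693.7439      10,774.9755
  Σ                    963.1326     2,790.7988      11,032.7591
P = 963.1326.
Convexity = Σ t(t+1)·PV / [P·(1+y)²] = 11,032.7591 / (963.1326 × 1.099352) = 10.41984.

10.42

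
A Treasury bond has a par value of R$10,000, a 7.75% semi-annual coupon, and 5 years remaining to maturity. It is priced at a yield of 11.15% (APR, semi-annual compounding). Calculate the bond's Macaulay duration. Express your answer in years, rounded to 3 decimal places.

4.175 years

Periodic yield y = 0.05575. Discount each cash flow and weight by its period:
  t   CF        PV=CF/(1+0.05575)^t    t·PV
  1       387.50       367.0377       367.0377
  2       387.50       347.6558       695.3117
  3       387.50       329.2975       987.8925
  4       387.50       311.9086     1,247.6344
  5       387.50       295.4379     1,477.1897
  6       387.50       279.8370     1,679.0221
  7       387.50       265.0599     1,855.4195
  8       387.50       251.0632     2,008.5053
  9       387.50       237.8055     2,140.2495
  10   10,387.50     6,038.0977    60,380.9770
  Σ                  8,723.2008    72,839.2393
Price P = Σ PV = 8,723.2008.
Macaulay duration = Σ(t·PV) / P = 72,839.2393 / 8,723.2008 = 8.35006 half-year periods.
In years: 8.35006 / 2 = 4.17503 years.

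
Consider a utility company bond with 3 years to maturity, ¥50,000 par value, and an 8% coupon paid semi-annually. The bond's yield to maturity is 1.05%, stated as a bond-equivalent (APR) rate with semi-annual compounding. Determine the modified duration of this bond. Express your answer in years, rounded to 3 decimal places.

Periodic yield y = 0.00525. First find Macaulay duration:
  t   CF        PV=CF/(1+0.00525)^t    t·PV
  1     2,000.00     1,989.5548     1,989.5548
  2     2,000.00     1,979.1642     3,958.3284
  3     2,000.00     1,968.8279     5,906.4836
  4     2,000.00     1,958.5455     7,834.1821
  5     2,000.00     1,948.3169     9,741.5843
  6    52,000.00    50,391.6818   302,350.0908
  Σ                 60,236.0911   331,780.2240
P = 60,236.0911; Macaulay duration = 331,780.2240 / 60,236.0911 = 5.50800 half-year periods = 2.75400 years.
Modified duration = D_Mac / (1 + y) = 2.75400 / 1.00525 = 2.73962 years.

2.740 years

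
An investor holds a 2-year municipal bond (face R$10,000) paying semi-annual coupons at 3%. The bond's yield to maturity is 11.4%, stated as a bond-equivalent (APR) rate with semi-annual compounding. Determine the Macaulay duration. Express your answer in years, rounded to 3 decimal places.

Periodic yield y = 0.057. Discount each cash flow and weight by its period:
  t   CF        PV=CF/(1+0.057)^t    t·PV
  1       150.00       141.9111       141.9111
  2       150.00       134.2583       268.5167
  3       150.00       127.0183       381.0549
  4    10,150.00     8,131.4144    32,525.6575
  Σ                  8,534.6021    33,317.1401
Price P = Σ PV = 8,534.6021.
Macaulay duration = Σ(t·PV) / P = 33,317.1401 / 8,534.6021 = 3.90377 half-year periods.
In years: 3.90377 / 2 = 1.95189 years.

1.952 years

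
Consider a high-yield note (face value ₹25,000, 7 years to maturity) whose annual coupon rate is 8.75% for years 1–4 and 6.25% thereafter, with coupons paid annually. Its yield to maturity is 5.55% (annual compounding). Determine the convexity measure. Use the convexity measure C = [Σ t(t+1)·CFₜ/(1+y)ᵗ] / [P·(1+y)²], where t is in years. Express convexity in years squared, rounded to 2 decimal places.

37.45

With y = 0.0555:
  t   CF        PV=CF/(1+0.0555)^t    t·PV        t(t+1)·PV
  1     2,187.50     2,072.4775     2,072.4775       4,144.9550
  2     2,187.50     1,963.5031     3,927.0062      11,781.0185
  3     2,187.50     1,860.2587     5,580.7762      22,323.1046
  4     2,187.50     1,762.4431     7,049.7725      35,248.8625
  5     1,562.50     1,192.6935     5,963.4673      35,780.8038
  6     1,562.50     1,129.9796     6,779.8776      47,459.1429
  7    26,562.50    18,199.5766   127,397.0360   1,019,176.2880
  Σ                 28,180.9320   158,770.4132   1,175,914.1753
P = 28,180.9320.
Convexity = Σ t(t+1)·PV / [P·(1+y)²] = 1,175,914.1753 / (28,180.9320 × 1.114080) = 37.45448.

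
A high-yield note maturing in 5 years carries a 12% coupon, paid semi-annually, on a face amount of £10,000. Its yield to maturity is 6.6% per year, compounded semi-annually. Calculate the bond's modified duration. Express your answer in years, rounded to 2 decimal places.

3.89 years

Periodic yield y = 0.033. First find Macaulay duration:
  t   CF        PV=CF/(1+0.033)^t    t·PV
  1       600.00       580.8325       580.8325
  2       600.00       562.2774     1,124.5547
  3       600.00       544.3150     1,632.9449
  4       600.00       526.9264     2,107.7056
  5       600.00       510.0933     2,550.4666
  6       600.00       493.7980     2,962.7880
  7       600.00       478.0232     3,346.1626
  8       600.00       462.7524     3,702.0192
  9       600.00       447.9694     4,031.7247
  10   10,600.00     7,661.3032    76,613.0320
  Σ                 12,268.2908    98,652.2309
P = 12,268.2908; Macaulay duration = 98,652.2309 / 12,268.2908 = 8.04124 half-year periods = 4.02062 years.
Modified duration = D_Mac / (1 + y) = 4.02062 / 1.033 = 3.89218 years.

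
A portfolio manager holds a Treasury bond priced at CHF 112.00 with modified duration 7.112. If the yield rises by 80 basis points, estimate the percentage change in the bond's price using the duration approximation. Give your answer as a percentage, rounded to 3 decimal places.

-5.690%

Duration approximation: ΔP/P ≈ -D_mod · Δy = -7.112 × (+0.008) = -0.056896.
As a percentage: -5.6896%.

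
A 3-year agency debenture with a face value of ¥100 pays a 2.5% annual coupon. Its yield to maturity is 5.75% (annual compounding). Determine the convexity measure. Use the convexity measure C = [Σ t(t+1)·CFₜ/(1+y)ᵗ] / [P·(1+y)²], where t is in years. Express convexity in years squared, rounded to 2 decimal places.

With y = 0.0575:
  t   CF        PV=CF/(1+0.0575)^t    t·PV        t(t+1)·PV
  1         2.50         2.3641         2.3641           4.7281
  2         2.50         2.2355         4.4710          13.4131
  3       102.50        86.6728       260.0183       1,040.0734
  Σ                     91.2724       266.8535       1,058.2147
P = 91.2724.
Convexity = Σ t(t+1)·PV / [P·(1+y)²] = 1,058.2147 / (91.2724 × 1.118306) = 10.36749.

10.37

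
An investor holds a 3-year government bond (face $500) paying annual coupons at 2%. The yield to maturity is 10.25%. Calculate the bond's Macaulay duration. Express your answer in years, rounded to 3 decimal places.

Periodic yield y = 0.1025. Discount each cash flow and weight by its year:
  t   CF        PV=CF/(1+0.1025)^t    t·PV
  1        10.00         9.0703         9.0703
  2        10.00         8.2270        16.4540
  3       510.00       380.5699     1,141.7096
  Σ                    397.8672     1,167.2339
Price P = Σ PV = 397.8672.
Macaulay duration = Σ(t·PV) / P = 1,167.2339 / 397.8672 = 2.93373 years.

2.934 years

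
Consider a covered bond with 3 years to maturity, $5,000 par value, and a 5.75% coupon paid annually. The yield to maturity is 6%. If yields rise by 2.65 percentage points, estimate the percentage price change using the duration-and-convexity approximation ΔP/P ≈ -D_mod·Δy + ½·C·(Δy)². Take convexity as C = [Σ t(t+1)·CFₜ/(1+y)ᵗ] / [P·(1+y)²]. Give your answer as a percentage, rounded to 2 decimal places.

With y = 0.06:
  t   CF        PV=CF/(1+0.06)^t    t·PV        t(t+1)·PV
  1       287.50       271.2264       271.2264         542.4528
  2       287.50       255.8740       511.7480       1,535.2439
  3     5,287.50     4,439.4870    13,318.4609      53,273.8435
  Σ                  4,966.5874    14,101.4352      55,351.5402
P = 4,966.5874; D_Mac = 2.83926 yrs; D_mod = 2.67855 yrs; C = 9.91882.
Duration effect: -2.67855 × (+0.0265) = -0.070982
Convexity effect: 0.5 × 9.91882 × (0.0265)² = +0.0034827
ΔP/P ≈ -0.070982 + 0.0034827 = -0.067499 = -6.7499%.

-6.75%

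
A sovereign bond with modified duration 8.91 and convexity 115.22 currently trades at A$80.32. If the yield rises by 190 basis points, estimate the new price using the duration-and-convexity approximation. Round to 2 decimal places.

Duration effect: -D_mod·Δy = -8.91 × (+0.019) = -0.169290
Convexity effect: ½·C·(Δy)² = 0.5 × 115.22 × (0.019)² = +0.02079721
ΔP/P ≈ -0.169290 + 0.02079721 = -0.14849279
New price ≈ 80.32 × (1 - 0.14849279) = 68.3930591072.

A$68.39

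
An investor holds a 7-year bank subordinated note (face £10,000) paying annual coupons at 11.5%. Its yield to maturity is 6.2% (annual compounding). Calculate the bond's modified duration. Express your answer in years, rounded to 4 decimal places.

Periodic yield y = 0.062. First find Macaulay duration:
  t   CF        PV=CF/(1+0.062)^t    t·PV
  1     1,150.00     1,082.8625     1,082.8625
  2     1,150.00     1,019.6446     2,039.2891
  3     1,150.00       960.1173     2,880.3519
  4     1,150.00       904.0652     3,616.2610
  5     1,150.00       851.2855     4,256.4277
  6     1,150.00       801.5871     4,809.5228
  7    11,150.00     7,318.1827    51,227.2792
  Σ                 12,937.7450    69,911.9942
P = 12,937.7450; Macaulay duration = 69,911.9942 / 12,937.7450 = 5.40372 years.
Modified duration = D_Mac / (1 + y) = 5.40372 / 1.062 = 5.08825 years.

5.0883 years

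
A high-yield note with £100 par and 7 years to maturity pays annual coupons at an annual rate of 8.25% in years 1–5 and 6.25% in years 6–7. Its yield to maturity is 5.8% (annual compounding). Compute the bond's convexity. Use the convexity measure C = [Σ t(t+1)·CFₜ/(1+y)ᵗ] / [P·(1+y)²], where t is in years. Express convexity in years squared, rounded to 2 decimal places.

With y = 0.058:
  t   CF        PV=CF/(1+0.058)^t    t·PV        t(t+1)·PV
  1         8.25         7.7977         7.7977          15.5955
  2         8.25         7.3703        14.7405          44.2215
  3         8.25         6.9662        20.8986          83.5946
  4         8.25         6.5843        26.3373         131.6865
  5         8.25         6.2234        31.1168         186.7011
  6         6.25         4.4562        26.7373         187.1610
  7       106.25        71.6027       501.2187       4,009.7500
  Σ                    111.0008       628.8471       4,658.7101
P = 111.0008.
Convexity = Σ t(t+1)·PV / [P·(1+y)²] = 4,658.7101 / (111.0008 × 1.119364) = 37.49456.

37.49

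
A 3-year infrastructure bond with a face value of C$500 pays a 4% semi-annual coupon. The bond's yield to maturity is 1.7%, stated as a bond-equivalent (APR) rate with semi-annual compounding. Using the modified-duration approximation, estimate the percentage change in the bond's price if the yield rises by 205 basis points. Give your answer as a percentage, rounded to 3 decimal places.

Periodic yield y = 0.0085. Modified duration first:
  t   CF        PV=CF/(1+0.0085)^t    t·PV
  1        10.00         9.9157         9.9157
  2        10.00         9.8321        19.6643
  3        10.00         9.7493        29.2478
  4        10.00         9.6671        38.6684
  5        10.00         9.5856        47.9281
  6       510.00       484.7466     2,908.4795
  Σ                    533.4965     3,053.9039
P = 533.4965; D_Mac = 5.72432 half-year periods = 2.86216 yrs; D_mod = 2.86216/(1+0.0085) = 2.83804 yrs.
ΔP/P ≈ -D_mod · Δy = -2.83804 × (+0.0205) = -0.058180 = -5.8180%.

-5.818%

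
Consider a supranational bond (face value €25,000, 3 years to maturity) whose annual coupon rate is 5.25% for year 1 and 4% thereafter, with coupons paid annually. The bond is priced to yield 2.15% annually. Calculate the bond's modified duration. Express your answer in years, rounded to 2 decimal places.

Periodic yield y = 0.0215. First find Macaulay duration:
  t   CF        PV=CF/(1+0.0215)^t    t·PV
  1     1,312.50     1,284.8752     1,284.8752
  2     1,000.00       958.3480     1,916.6961
  3    26,000.00    24,392.6079    73,177.8238
  Σ                 26,635.8311    76,379.3950
P = 26,635.8311; Macaulay duration = 76,379.3950 / 26,635.8311 = 2.86754 years.
Modified duration = D_Mac / (1 + y) = 2.86754 / 1.0215 = 2.80719 years.

2.81 years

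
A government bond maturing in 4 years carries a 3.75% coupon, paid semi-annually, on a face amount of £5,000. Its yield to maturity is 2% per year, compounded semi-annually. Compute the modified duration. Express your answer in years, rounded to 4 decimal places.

3.7239 years

Periodic yield y = 0.01. First find Macaulay duration:
  t   CF        PV=CF/(1+0.01)^t    t·PV
  1        93.75        92.8218        92.8218
  2        93.75        91.9028       183.8055
  3        93.75        90.9928       272.9785
  4        93.75        90.0919       360.3676
  5        93.75        89.1999       445.9995
  6        93.75        88.3167       529.9004
  7        93.75        87.4423       612.0962
  8     5,093.75     4,703.9927    37,631.9413
  Σ                  5,334.7609    40,129.9109
P = 5,334.7609; Macaulay duration = 40,129.9109 / 5,334.7609 = 7.52234 half-year periods = 3.76117 years.
Modified duration = D_Mac / (1 + y) = 3.76117 / 1.01 = 3.72393 years.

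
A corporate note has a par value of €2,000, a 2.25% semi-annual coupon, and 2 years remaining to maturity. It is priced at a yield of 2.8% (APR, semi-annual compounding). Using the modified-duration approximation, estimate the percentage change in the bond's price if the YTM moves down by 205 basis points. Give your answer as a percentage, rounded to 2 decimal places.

Periodic yield y = 0.014. Modified duration first:
  t   CF        PV=CF/(1+0.014)^t    t·PV
  1        22.50        22.1893        22.1893
  2        22.50        21.8830        43.7660
  3        22.50        21.5809        64.7426
  4     2,022.50     1,913.0958     7,652.3831
  Σ                  1,978.7490     7,783.0809
P = 1,978.7490; D_Mac = 3.93333 half-year periods = 1.96667 yrs; D_mod = 1.96667/(1+0.014) = 1.93951 yrs.
ΔP/P ≈ -D_mod · Δy = -1.93951 × (-0.0205) = +0.039760 = +3.9760%.

+3.98%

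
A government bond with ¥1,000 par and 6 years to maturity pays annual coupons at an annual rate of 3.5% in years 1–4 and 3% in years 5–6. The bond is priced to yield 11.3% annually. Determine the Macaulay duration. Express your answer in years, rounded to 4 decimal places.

Periodic yield y = 0.113. Discount each cash flow and weight by its year:
  t   CF        PV=CF/(1+0.113)^t    t·PV
  1        35.00        31.4465        31.4465
  2        35.00        28.2539        56.5077
  3        35.00        25.3853        76.1559
  4        35.00        22.8080        91.2320
  5        30.00        17.5649        87.8244
  6     1,030.00       541.8340     3,251.0039
  Σ                    667.2926     3,594.1706
Price P = Σ PV = 667.2926.
Macaulay duration = Σ(t·PV) / P = 3,594.1706 / 667.2926 = 5.38620 years.

5.3862 years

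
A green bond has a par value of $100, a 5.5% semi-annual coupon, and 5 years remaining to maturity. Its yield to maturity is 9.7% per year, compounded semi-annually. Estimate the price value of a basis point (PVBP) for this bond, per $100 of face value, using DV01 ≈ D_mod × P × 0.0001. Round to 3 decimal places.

$0.035

Periodic yield y = 0.0485.
  t   CF        PV=CF/(1+0.0485)^t    t·PV
  1         2.75         2.6228         2.6228
  2         2.75         2.5015         5.0029
  3         2.75         2.3858         7.1573
  4         2.75         2.2754         9.1016
  5         2.75         2.1702        10.8508
  6         2.75         2.0698        12.4186
  7         2.75         1.9740        13.8182
  8         2.75         1.8827        15.0617
  9         2.75         1.7956        16.1607
  10      102.75        63.9878       639.8784
  Σ                     83.6656       732.0731
P = 83.6656; D_Mac = 8.74999 half-year periods = 4.37500 yrs; D_mod = 4.17262 yrs.
DV01 ≈ 4.17262 × 83.6656 × 0.0001 = 0.034910.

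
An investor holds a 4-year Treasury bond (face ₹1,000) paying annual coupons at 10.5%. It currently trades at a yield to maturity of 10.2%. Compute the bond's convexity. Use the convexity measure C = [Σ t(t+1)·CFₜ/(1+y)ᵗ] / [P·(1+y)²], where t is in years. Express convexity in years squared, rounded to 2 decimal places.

With y = 0.102:
  t   CF        PV=CF/(1+0.102)^t    t·PV        t(t+1)·PV
  1       105.00        95.2813        95.2813         190.5626
  2       105.00        86.4622       172.9243         518.7730
  3       105.00        78.4593       235.3779         941.5118
  4     1,105.00       749.2658     2,997.0631      14,985.3157
  Σ                  1,009.4686     3,500.6467      16,636.1631
P = 1,009.4686.
Convexity = Σ t(t+1)·PV / [P·(1+y)²] = 16,636.1631 / (1,009.4686 × 1.214404) = 13.57054.

13.57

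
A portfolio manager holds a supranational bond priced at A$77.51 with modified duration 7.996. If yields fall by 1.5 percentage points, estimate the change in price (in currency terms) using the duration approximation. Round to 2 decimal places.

+A$9.30

Duration approximation: ΔP/P ≈ -D_mod · Δy = -7.996 × (-0.015) = +0.119940.
ΔP ≈ 77.51 × (+0.119940) = +9.2965494.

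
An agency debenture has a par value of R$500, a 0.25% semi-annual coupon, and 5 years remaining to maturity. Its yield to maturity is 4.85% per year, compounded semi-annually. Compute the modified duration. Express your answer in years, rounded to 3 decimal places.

4.850 years

Periodic yield y = 0.02425. First find Macaulay duration:
  t   CF        PV=CF/(1+0.02425)^t    t·PV
  1        0.625         0.6102         0.6102
  2        0.625         0.5958         1.1915
  3        0.625         0.5817         1.7450
  4        0.625         0.5679         2.2715
  5        0.625         0.5544         2.7722
  6        0.625         0.5413         3.2478
  7        0.625         0.5285         3.6994
  8        0.625         0.5160         4.1278
  9        0.625         0.5038         4.5339
  10     500.625       393.9606     3,939.6062
  Σ                    398.9601     3,963.8055
P = 398.9601; Macaulay duration = 3,963.8055 / 398.9601 = 9.93534 half-year periods = 4.96767 years.
Modified duration = D_Mac / (1 + y) = 4.96767 / 1.02425 = 4.85006 years.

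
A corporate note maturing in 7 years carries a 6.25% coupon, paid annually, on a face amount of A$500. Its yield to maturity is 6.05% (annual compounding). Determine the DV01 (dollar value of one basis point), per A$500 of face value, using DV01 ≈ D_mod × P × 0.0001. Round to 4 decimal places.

Periodic yield y = 0.0605.
  t   CF        PV=CF/(1+0.0605)^t    t·PV
  1        31.25        29.4672        29.4672
  2        31.25        27.7862        55.5723
  3        31.25        26.2010        78.6030
  4        31.25        24.7063        98.8251
  5        31.25        23.2968       116.4841
  6        31.25        21.9678       131.8066
  7       531.25       352.1472     2,465.0304
  Σ                    505.5725     2,975.7888
P = 505.5725; D_Mac = 5.88598 yrs; D_mod = 5.55019 yrs.
DV01 ≈ 5.55019 × 505.5725 × 0.0001 = 0.280602.

A$0.2806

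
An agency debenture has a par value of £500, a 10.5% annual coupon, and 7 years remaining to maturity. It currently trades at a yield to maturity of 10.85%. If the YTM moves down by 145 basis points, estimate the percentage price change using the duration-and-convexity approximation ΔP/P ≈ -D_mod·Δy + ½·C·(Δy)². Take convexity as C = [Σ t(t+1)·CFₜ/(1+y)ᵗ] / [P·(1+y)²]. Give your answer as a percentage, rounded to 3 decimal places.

With y = 0.1085:
  t   CF        PV=CF/(1+0.1085)^t    t·PV        t(t+1)·PV
  1        52.50        47.3613        47.3613          94.7226
  2        52.50        42.7256        85.4511         256.3534
  3        52.50        38.5436       115.6308         462.5231
  4        52.50        34.7709       139.0838         695.4189
  5        52.50        31.3676       156.8378         941.0270
  6        52.50        28.2973       169.7838       1,188.4869
  7       552.50       268.6473     1,880.5308      15,044.2460
  Σ                    491.7135     2,594.6794      18,682.7780
P = 491.7135; D_Mac = 5.27681 yrs; D_mod = 4.76032 yrs; C = 30.92131.
Duration effect: -4.76032 × (-0.0145) = +0.069025
Convexity effect: 0.5 × 30.92131 × (-0.0145)² = +0.0032506
ΔP/P ≈ +0.069025 + 0.0032506 = +0.072275 = +7.2275%.

+7.228%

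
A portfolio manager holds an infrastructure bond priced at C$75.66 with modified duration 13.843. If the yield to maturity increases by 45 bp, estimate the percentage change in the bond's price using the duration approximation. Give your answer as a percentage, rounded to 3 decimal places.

-6.229%

Duration approximation: ΔP/P ≈ -D_mod · Δy = -13.843 × (+0.0045) = -0.0622935.
As a percentage: -6.22935%.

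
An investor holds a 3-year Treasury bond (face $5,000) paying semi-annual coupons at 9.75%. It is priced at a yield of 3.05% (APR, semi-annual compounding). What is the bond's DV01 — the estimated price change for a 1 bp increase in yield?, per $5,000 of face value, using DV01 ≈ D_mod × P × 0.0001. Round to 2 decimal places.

Periodic yield y = 0.01525.
  t   CF        PV=CF/(1+0.01525)^t    t·PV
  1       243.75       240.0886       240.0886
  2       243.75       236.4823       472.9646
  3       243.75       232.9301       698.7903
  4       243.75       229.4313       917.7251
  5       243.75       225.9850     1,129.9251
  6     5,243.75     4,788.5496    28,731.2975
  Σ                  5,953.4669    32,190.7913
P = 5,953.4669; D_Mac = 5.40707 half-year periods = 2.70353 yrs; D_mod = 2.66292 yrs.
DV01 ≈ 2.66292 × 5,953.4669 × 0.0001 = 1.585363.

$1.59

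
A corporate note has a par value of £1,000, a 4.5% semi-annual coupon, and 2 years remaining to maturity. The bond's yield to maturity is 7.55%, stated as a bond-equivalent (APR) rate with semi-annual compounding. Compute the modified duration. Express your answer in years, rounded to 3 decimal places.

Periodic yield y = 0.03775. First find Macaulay duration:
  t   CF        PV=CF/(1+0.03775)^t    t·PV
  1        22.50        21.6815        21.6815
  2        22.50        20.8928        41.7856
  3        22.50        20.1328        60.3984
  4     1,022.50       881.6422     3,526.5686
  Σ                    944.3493     3,650.4342
P = 944.3493; Macaulay duration = 3,650.4342 / 944.3493 = 3.86556 half-year periods = 1.93278 years.
Modified duration = D_Mac / (1 + y) = 1.93278 / 1.03775 = 1.86247 years.

1.862 years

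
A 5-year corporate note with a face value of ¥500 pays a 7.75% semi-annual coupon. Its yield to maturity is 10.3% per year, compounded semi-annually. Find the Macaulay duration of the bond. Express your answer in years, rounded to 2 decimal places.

Periodic yield y = 0.0515. Discount each cash flow and weight by its period:
  t   CF        PV=CF/(1+0.0515)^t    t·PV
  1       19.375        18.4261        18.4261
  2       19.375        17.5236        35.0472
  3       19.375        16.6653        49.9960
  4       19.375        15.8491        63.3964
  5       19.375        15.0728        75.3642
  6       19.375        14.3346        86.0077
  7       19.375        13.6325        95.4278
  8       19.375        12.9648       103.7188
  9       19.375        12.3299       110.9688
  10     519.375       314.3318     3,143.3176
  Σ                    451.1306     3,781.6705
Price P = Σ PV = 451.1306.
Macaulay duration = Σ(t·PV) / P = 3,781.6705 / 451.1306 = 8.38265 half-year periods.
In years: 8.38265 / 2 = 4.19133 years.

4.19 years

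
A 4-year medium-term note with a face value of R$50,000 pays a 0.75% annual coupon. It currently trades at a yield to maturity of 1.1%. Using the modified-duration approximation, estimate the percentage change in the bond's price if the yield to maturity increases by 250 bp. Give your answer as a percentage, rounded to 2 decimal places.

-9.78%

Periodic yield y = 0.011. Modified duration first:
  t   CF        PV=CF/(1+0.011)^t    t·PV
  1       375.00       370.9199       370.9199
  2       375.00       366.8842       733.7683
  3       375.00       362.8923     1,088.6770
  4    50,375.00    48,218.1381   192,872.5525
  Σ                 49,318.8345   195,065.9177
P = 49,318.8345; D_Mac = 3.95520 yrs; D_mod = 3.95520/(1+0.011) = 3.91217 yrs.
ΔP/P ≈ -D_mod · Δy = -3.91217 × (+0.025) = -0.097804 = -9.7804%.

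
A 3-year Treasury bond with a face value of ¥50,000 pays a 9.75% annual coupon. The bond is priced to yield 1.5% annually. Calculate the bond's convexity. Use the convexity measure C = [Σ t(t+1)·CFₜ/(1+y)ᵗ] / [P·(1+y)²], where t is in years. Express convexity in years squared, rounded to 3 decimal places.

10.452

With y = 0.015:
  t   CF        PV=CF/(1+0.015)^t    t·PV        t(t+1)·PV
  1     4,875.00     4,802.9557     4,802.9557       9,605.9113
  2     4,875.00     4,731.9760     9,463.9520      28,391.8561
  3    54,875.00    52,477.8950   157,433.6851     629,734.7404
  Σ                 62,012.8267   171,700.5928     667,732.5079
P = 62,012.8267.
Convexity = Σ t(t+1)·PV / [P·(1+y)²] = 667,732.5079 / (62,012.8267 × 1.030225) = 10.45175.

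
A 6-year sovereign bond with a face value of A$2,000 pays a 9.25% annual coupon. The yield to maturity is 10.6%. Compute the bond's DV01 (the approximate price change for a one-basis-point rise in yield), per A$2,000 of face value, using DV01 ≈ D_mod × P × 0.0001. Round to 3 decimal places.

A$0.822

Periodic yield y = 0.106.
  t   CF        PV=CF/(1+0.106)^t    t·PV
  1       185.00       167.2694       167.2694
  2       185.00       151.2382       302.4764
  3       185.00       136.7434       410.2302
  4       185.00       123.6378       494.5511
  5       185.00       111.7882       558.9412
  6     2,185.00     1,193.7701     7,162.6203
  Σ                  1,884.4471     9,096.0886
P = 1,884.4471; D_Mac = 4.82693 yrs; D_mod = 4.36431 yrs.
DV01 ≈ 4.36431 × 1,884.4471 × 0.0001 = 0.822431.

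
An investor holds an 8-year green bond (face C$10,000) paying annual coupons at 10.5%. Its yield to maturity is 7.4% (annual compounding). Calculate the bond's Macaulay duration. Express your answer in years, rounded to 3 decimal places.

Periodic yield y = 0.074. Discount each cash flow and weight by its year:
  t   CF        PV=CF/(1+0.074)^t    t·PV
  1     1,050.00       977.6536       977.6536
  2     1,050.00       910.2920     1,820.5840
  3     1,050.00       847.5717     2,542.7151
  4     1,050.00       789.1729     3,156.6917
  5     1,050.00       734.7979     3,673.9894
  6     1,050.00       684.1693     4,105.0161
  7     1,050.00       637.0292     4,459.2043
  8    11,050.00     6,242.0613    49,936.4901
  Σ                 11,822.7480    70,672.3444
Price P = Σ PV = 11,822.7480.
Macaulay duration = Σ(t·PV) / P = 70,672.3444 / 11,822.7480 = 5.97766 years.

5.978 years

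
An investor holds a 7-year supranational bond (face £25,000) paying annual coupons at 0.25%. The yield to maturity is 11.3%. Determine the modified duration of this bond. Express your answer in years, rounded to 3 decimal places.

Periodic yield y = 0.113. First find Macaulay duration:
  t   CF        PV=CF/(1+0.113)^t    t·PV
  1        62.50        56.1545        56.1545
  2        62.50        50.4533       100.9066
  3        62.50        45.3309       135.9928
  4        62.50        40.7286       162.9144
  5        62.50        36.5935       182.9676
  6        62.50        32.8783       197.2697
  7    25,062.50    11,845.6321    82,919.4246
  Σ                 12,107.7712    83,755.6301
P = 12,107.7712; Macaulay duration = 83,755.6301 / 12,107.7712 = 6.91751 years.
Modified duration = D_Mac / (1 + y) = 6.91751 / 1.113 = 6.21519 years.

6.215 years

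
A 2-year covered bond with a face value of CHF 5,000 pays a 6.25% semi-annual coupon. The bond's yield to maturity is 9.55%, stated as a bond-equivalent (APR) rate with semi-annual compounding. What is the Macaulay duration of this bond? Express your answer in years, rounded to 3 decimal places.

Periodic yield y = 0.04775. Discount each cash flow and weight by its period:
  t   CF        PV=CF/(1+0.04775)^t    t·PV
  1       156.25       149.1291       149.1291
  2       156.25       142.3327       284.6654
  3       156.25       135.8461       407.5382
  4     5,156.25     4,278.6158    17,114.4631
  Σ                  4,705.9236    17,955.7957
Price P = Σ PV = 4,705.9236.
Macaulay duration = Σ(t·PV) / P = 17,955.7957 / 4,705.9236 = 3.81557 half-year periods.
In years: 3.81557 / 2 = 1.90779 years.

1.908 years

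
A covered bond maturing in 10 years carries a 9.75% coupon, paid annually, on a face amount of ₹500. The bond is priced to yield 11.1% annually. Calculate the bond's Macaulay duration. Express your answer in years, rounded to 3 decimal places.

Periodic yield y = 0.111. Discount each cash flow and weight by its year:
  t   CF        PV=CF/(1+0.111)^t    t·PV
  1        48.75        43.8794        43.8794
  2        48.75        39.4954        78.9908
  3        48.75        35.5494       106.6482
  4        48.75        31.9977       127.9907
  5        48.75        28.8008       144.0039
  6        48.75        25.9233       155.5398
  7        48.75        23.3333       163.3331
  8        48.75        21.0021       168.0166
  9        48.75        18.9038       170.1338
  10      548.75       191.5287     1,915.2874
  Σ                    460.4138     3,073.8237
Price P = Σ PV = 460.4138.
Macaulay duration = Σ(t·PV) / P = 3,073.8237 / 460.4138 = 6.67622 years.

6.676 years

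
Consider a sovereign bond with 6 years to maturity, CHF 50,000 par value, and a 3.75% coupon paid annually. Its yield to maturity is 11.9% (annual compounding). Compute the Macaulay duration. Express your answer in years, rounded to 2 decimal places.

Periodic yield y = 0.119. Discount each cash flow and weight by its year:
  t   CF        PV=CF/(1+0.119)^t    t·PV
  1     1,875.00     1,675.6032     1,675.6032
  2     1,875.00     1,497.4113     2,994.8226
  3     1,875.00     1,338.1691     4,014.5074
  4     1,875.00     1,195.8616     4,783.4465
  5     1,875.00     1,068.6878     5,343.4389
  6    51,875.00    26,422.7241   158,536.3448
  Σ                 33,198.4572   177,348.1633
Price P = Σ PV = 33,198.4572.
Macaulay duration = Σ(t·PV) / P = 177,348.1633 / 33,198.4572 = 5.34206 years.

5.34 years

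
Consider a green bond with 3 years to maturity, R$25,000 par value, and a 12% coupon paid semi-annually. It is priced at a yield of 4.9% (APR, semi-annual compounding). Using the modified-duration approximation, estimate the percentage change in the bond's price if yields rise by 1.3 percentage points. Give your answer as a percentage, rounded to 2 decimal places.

Periodic yield y = 0.0245. Modified duration first:
  t   CF        PV=CF/(1+0.0245)^t    t·PV
  1     1,500.00     1,464.1288     1,464.1288
  2     1,500.00     1,429.1155     2,858.2310
  3     1,500.00     1,394.9395     4,184.8185
  4     1,500.00     1,361.5808     5,446.3231
  5     1,500.00     1,329.0198     6,645.0989
  6    26,500.00    22,917.8619   137,507.1712
  Σ                 29,896.6463   158,105.7716
P = 29,896.6463; D_Mac = 5.28841 half-year periods = 2.64421 yrs; D_mod = 2.64421/(1+0.0245) = 2.58097 yrs.
ΔP/P ≈ -D_mod · Δy = -2.58097 × (+0.013) = -0.033553 = -3.3553%.

-3.36%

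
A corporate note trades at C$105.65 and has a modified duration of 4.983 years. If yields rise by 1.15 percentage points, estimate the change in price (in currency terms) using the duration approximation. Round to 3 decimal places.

-C$6.054

Duration approximation: ΔP/P ≈ -D_mod · Δy = -4.983 × (+0.0115) = -0.0573045.
ΔP ≈ 105.65 × (-0.0573045) = -6.054220425.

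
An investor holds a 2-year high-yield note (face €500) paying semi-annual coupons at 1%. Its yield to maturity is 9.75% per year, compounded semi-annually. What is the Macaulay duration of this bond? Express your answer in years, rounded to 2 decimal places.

Periodic yield y = 0.04875. Discount each cash flow and weight by its period:
  t   CF        PV=CF/(1+0.04875)^t    t·PV
  1         2.50         2.3838         2.3838
  2         2.50         2.2730         4.5460
  3         2.50         2.1673         6.5020
  4       502.50       415.3825     1,661.5299
  Σ                    422.2066     1,674.9616
Price P = Σ PV = 422.2066.
Macaulay duration = Σ(t·PV) / P = 1,674.9616 / 422.2066 = 3.96716 half-year periods.
In years: 3.96716 / 2 = 1.98358 years.

1.98 years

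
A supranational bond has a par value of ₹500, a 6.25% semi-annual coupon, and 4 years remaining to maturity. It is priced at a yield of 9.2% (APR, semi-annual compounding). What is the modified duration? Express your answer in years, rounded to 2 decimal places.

Periodic yield y = 0.046. First find Macaulay duration:
  t   CF        PV=CF/(1+0.046)^t    t·PV
  1       15.625        14.9379        14.9379
  2       15.625        14.2809        28.5619
  3       15.625        13.6529        40.9587
  4       15.625        13.0525        52.2100
  5       15.625        12.4785        62.3924
  6       15.625        11.9297        71.5783
  7       15.625        11.4051        79.8355
  8      515.625       359.8160     2,878.5281
  Σ                    451.5535     3,229.0027
P = 451.5535; Macaulay duration = 3,229.0027 / 451.5535 = 7.15088 half-year periods = 3.57544 years.
Modified duration = D_Mac / (1 + y) = 3.57544 / 1.046 = 3.41820 years.

3.42 years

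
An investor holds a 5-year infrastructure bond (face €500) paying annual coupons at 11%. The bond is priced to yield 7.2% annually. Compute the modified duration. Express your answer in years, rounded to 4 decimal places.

Periodic yield y = 0.072. First find Macaulay duration:
  t   CF        PV=CF/(1+0.072)^t    t·PV
  1        55.00        51.3060        51.3060
  2        55.00        47.8600        95.7201
  3        55.00        44.6456       133.9367
  4        55.00        41.6470       166.5879
  5       555.00       392.0298     1,960.1489
  Σ                    577.4883     2,407.6996
P = 577.4883; Macaulay duration = 2,407.6996 / 577.4883 = 4.16926 years.
Modified duration = D_Mac / (1 + y) = 4.16926 / 1.072 = 3.88924 years.

3.8892 years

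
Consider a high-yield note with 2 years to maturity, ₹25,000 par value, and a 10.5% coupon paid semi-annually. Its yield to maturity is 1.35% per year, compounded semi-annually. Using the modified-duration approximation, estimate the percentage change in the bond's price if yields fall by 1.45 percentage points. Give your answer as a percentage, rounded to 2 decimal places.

+2.69%

Periodic yield y = 0.00675. Modified duration first:
  t   CF        PV=CF/(1+0.00675)^t    t·PV
  1     1,312.50     1,303.7000     1,303.7000
  2     1,312.50     1,294.9591     2,589.9181
  3     1,312.50     1,286.2767     3,858.8301
  4    26,312.50    25,613.8912   102,455.5647
  Σ                 29,498.8269   110,208.0129
P = 29,498.8269; D_Mac = 3.73601 half-year periods = 1.86801 yrs; D_mod = 1.86801/(1+0.00675) = 1.85548 yrs.
ΔP/P ≈ -D_mod · Δy = -1.85548 × (-0.0145) = +0.026904 = +2.6904%.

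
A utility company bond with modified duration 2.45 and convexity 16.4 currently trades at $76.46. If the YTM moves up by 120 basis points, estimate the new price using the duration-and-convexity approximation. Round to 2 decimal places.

$74.30

Duration effect: -D_mod·Δy = -2.45 × (+0.012) = -0.029400
Convexity effect: ½·C·(Δy)² = 0.5 × 16.4 × (0.012)² = +0.0011808
ΔP/P ≈ -0.029400 + 0.0011808 = -0.0282192
New price ≈ 76.46 × (1 - 0.0282192) = 74.302359968.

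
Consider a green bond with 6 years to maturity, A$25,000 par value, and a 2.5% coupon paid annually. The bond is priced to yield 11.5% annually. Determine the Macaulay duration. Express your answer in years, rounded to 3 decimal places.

Periodic yield y = 0.115. Discount each cash flow and weight by its year:
  t   CF        PV=CF/(1+0.115)^t    t·PV
  1       625.00       560.5381       560.5381
  2       625.00       502.7248     1,005.4495
  3       625.00       450.8742     1,352.6227
  4       625.00       404.3715     1,617.4860
  5       625.00       362.6650     1,813.3251
  6    25,625.00    13,335.6648    80,013.9886
  Σ                 15,616.8384    86,363.4102
Price P = Σ PV = 15,616.8384.
Macaulay duration = Σ(t·PV) / P = 86,363.4102 / 15,616.8384 = 5.53015 years.

5.530 years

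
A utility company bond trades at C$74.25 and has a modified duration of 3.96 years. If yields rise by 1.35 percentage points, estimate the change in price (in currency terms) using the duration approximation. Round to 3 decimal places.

-C$3.969

Duration approximation: ΔP/P ≈ -D_mod · Δy = -3.96 × (+0.0135) = -0.053460.
ΔP ≈ 74.25 × (-0.053460) = -3.969405.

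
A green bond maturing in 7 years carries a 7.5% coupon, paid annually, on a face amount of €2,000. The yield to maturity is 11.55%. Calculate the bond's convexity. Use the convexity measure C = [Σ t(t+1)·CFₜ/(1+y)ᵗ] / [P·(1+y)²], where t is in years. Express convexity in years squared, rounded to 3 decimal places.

32.700

With y = 0.1155:
  t   CF        PV=CF/(1+0.1155)^t    t·PV        t(t+1)·PV
  1       150.00       134.4688       134.4688         268.9377
  2       150.00       120.5458       241.0916         723.2748
  3       150.00       108.0644       324.1931       1,296.7725
  4       150.00        96.8753       387.5011       1,937.5056
  5       150.00        86.8447       434.2236       2,605.3414
  6       150.00        77.8527       467.1163       3,269.8144
  7     2,150.00     1,000.3488     7,002.4413      56,019.5305
  Σ                  1,625.0005     8,991.0359      66,121.1768
P = 1,625.0005.
Convexity = Σ t(t+1)·PV / [P·(1+y)²] = 66,121.1768 / (1,625.0005 × 1.244340) = 32.70001.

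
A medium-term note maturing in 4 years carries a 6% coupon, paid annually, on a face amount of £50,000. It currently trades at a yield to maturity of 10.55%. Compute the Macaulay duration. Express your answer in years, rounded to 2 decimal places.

Periodic yield y = 0.1055. Discount each cash flow and weight by its year:
  t   CF        PV=CF/(1+0.1055)^t    t·PV
  1     3,000.00     2,713.7042     2,713.7042
  2     3,000.00     2,454.7302     4,909.4603
  3     3,000.00     2,220.4705     6,661.4116
  4    53,000.00    35,484.6791   141,938.7163
  Σ                 42,873.5840   156,223.2925
Price P = Σ PV = 42,873.5840.
Macaulay duration = Σ(t·PV) / P = 156,223.2925 / 42,873.5840 = 3.64381 years.

3.64 years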